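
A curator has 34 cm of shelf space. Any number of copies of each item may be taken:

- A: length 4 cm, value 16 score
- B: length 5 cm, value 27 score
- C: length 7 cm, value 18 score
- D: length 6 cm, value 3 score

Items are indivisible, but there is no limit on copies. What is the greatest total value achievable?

Best value-per-unit is B at 27/5; filling with it alone gives 6×27 = 162.
Optimal mix: 1×A + 6×B → length 34, value 178.

178 score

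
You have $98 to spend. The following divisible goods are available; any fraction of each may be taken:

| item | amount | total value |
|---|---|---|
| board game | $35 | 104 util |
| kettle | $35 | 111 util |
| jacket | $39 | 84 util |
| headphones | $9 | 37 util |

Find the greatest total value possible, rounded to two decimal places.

Take in order of value per unit:
- headphones (37/9 per unit): all 9 → value 37, running total 37.00
- kettle (111/35 per unit): all 35 → value 111, running total 148.00
- board game (104/35 per unit): all 35 → value 104, running total 252.00
- jacket (84/39 per unit): 19 of 39 → value 19×84/39 = 40.9231, running total 292.92
Total 292.92.

292.92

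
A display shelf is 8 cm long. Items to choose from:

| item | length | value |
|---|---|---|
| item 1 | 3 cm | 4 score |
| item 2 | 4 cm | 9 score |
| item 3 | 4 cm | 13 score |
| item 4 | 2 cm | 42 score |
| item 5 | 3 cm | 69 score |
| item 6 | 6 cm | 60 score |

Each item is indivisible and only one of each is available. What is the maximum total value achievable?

115 score

Check high-value combinations within 8 cm:
- item 1+item 4+item 5: length 3+2+3=8, value 4+42+69=115
- item 4+item 5: length 2+3=5, value 42+69=111
- item 4+item 6: length 2+6=8, value 42+60=102
Best: 115 score.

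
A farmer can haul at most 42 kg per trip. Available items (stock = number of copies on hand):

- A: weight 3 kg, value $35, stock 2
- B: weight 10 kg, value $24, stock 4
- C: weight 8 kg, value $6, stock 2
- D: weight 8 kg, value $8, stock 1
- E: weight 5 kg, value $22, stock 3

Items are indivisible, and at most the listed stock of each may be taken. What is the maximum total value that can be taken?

Best selections within weight 42 and stock limits:
- 2×A + 2×B + 3×E: weight 41, value 184
- 2×A + 1×B + 1×D + 3×E: weight 39, value 168
- 2×A + 1×B + 1×C + 3×E: weight 39, value 166
- 2×A + 3×B + 1×E: weight 41, value 164
Best: $184.

$184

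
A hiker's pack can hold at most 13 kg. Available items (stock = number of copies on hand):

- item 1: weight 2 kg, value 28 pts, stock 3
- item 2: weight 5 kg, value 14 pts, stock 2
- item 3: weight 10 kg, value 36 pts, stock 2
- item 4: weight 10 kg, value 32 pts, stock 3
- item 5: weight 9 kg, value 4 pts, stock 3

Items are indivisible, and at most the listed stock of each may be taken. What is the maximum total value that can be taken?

98 pts

Top feasible selections:
- 3×item 1 + 1×item 2: weight 11, value 98
- 3×item 1: weight 6, value 84
- 2×item 1 + 1×item 2: weight 9, value 70
- 1×item 1 + 1×item 3: weight 12, value 64
Best: 98 pts.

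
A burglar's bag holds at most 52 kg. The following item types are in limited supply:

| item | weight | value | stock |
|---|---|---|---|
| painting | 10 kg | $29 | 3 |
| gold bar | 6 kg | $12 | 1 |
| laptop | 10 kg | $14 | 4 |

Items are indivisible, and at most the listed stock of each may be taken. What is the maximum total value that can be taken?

$115

Top feasible selections:
- 3×painting + 2×laptop: weight 50, value 115
- 3×painting + 1×gold bar + 1×laptop: weight 46, value 113
- 3×painting + 1×laptop: weight 40, value 101
Best: $115.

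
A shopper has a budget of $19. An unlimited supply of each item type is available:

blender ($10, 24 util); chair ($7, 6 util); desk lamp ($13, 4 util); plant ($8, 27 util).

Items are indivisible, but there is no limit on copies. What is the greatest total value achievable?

Best value-per-unit is plant at 27/8, and filling with it alone uses cost 2×8=16. No mix of the others beats 2×27 = 54.

54 util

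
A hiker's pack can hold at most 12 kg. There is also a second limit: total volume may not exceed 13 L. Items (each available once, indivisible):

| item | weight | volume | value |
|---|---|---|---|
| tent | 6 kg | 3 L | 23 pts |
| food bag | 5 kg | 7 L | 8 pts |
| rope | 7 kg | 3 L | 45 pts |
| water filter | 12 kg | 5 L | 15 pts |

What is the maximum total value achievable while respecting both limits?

Feasible sets respecting both limits:
- food bag+rope: weight 12, volume 10, value 53
- rope: weight 7, volume 3, value 45
- tent+food bag: weight 11, volume 10, value 31
- tent: weight 6, volume 3, value 23
Best: 53 pts.

53 pts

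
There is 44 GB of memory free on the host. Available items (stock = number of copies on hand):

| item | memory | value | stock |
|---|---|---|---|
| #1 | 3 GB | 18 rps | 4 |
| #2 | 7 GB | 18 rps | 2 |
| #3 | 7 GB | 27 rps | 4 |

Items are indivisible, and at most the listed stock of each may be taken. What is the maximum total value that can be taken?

180 rps

Top feasible selections:
- 4×#1 + 4×#3: memory 40, value 180
- 3×#1 + 1×#2 + 4×#3: memory 44, value 180
- 4×#1 + 1×#2 + 3×#3: memory 40, value 171
Best: 180 rps.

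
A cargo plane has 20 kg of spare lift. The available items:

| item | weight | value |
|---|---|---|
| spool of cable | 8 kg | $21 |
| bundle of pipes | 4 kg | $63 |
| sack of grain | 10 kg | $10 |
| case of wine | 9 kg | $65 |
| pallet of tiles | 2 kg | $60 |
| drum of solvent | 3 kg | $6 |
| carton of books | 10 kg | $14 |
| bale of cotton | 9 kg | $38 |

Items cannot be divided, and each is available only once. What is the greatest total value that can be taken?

$194

Check high-value combinations within 20 kg:
- bundle of pipes+case of wine+pallet of tiles+drum of solvent: weight 4+9+2+3=18, value 63+65+60+6=194
- bundle of pipes+case of wine+pallet of tiles: weight 4+9+2=15, value 63+65+60=188
- bundle of pipes+pallet of tiles+drum of solvent+bale of cotton: weight 4+2+3+9=18, value 63+60+6+38=167
- case of wine+pallet of tiles+bale of cotton: weight 9+2+9=20, value 65+60+38=163
Best: $194.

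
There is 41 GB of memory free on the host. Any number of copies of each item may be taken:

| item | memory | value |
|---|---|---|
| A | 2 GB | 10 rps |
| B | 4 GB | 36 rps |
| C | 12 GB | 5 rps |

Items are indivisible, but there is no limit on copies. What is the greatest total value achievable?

Best value-per-unit is B at 36/4, and filling with it alone uses memory 10×4=40. No mix of the others beats 10×36 = 360.

360 rps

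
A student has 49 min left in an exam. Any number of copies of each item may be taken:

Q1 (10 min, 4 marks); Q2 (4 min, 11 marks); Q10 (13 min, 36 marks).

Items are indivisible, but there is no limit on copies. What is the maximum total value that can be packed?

135 marks

Best value-per-unit is Q10 at 36/13; filling with it alone gives 3×36 = 108.
Optimal mix: 9×Q2 + 1×Q10 → time 49, value 135.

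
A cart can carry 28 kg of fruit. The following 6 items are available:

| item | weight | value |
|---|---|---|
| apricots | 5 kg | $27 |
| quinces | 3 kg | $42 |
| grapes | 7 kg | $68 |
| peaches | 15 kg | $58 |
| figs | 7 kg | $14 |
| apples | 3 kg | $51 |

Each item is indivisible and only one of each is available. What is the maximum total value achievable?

$219

This is a 0/1 knapsack; check combinations near the capacity.
- quinces+grapes+peaches+apples: weight 3+7+15+3=28, value 42+68+58+51=219
- apricots+quinces+grapes+figs+apples: weight 5+3+7+7+3=25, value 27+42+68+14+51=202
- apricots+quinces+grapes+apples: weight 5+3+7+3=18, value 27+42+68+51=188
- apricots+quinces+peaches+apples: weight 5+3+15+3=26, value 27+42+58+51=178
- grapes+peaches+apples: weight 7+15+3=25, value 68+58+51=177
Best: $219.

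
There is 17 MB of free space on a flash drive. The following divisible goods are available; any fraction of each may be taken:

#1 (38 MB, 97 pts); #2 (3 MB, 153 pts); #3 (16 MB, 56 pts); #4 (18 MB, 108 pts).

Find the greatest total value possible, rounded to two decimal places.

Take in order of value per unit:
- #2 (153/3 per unit): all 3 → value 153, running total 153.00
- #4 (108/18 per unit): 14 of 18 → value 14×108/18 = 84.0000, running total 237.00
Total 237.00.

237.00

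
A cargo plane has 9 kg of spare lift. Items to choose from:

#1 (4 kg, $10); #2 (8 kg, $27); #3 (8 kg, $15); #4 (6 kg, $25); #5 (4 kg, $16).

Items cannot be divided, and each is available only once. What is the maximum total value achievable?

Check high-value combinations within 9 kg:
- #2: weight 8, value 27
- #1+#5: weight 4+4=8, value 10+16=26
- #4: weight 6, value 25
Best: $27.

$27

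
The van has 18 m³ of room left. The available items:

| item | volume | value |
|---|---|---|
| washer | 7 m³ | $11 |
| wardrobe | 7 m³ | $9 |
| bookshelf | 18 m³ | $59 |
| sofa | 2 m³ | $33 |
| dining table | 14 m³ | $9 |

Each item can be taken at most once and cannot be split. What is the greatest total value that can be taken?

This is a 0/1 knapsack; check combinations near the capacity.
- bookshelf: volume 18, value 59
- washer+wardrobe+sofa: volume 7+7+2=16, value 11+9+33=53
- washer+sofa: volume 7+2=9, value 11+33=44
Best: $59.

$59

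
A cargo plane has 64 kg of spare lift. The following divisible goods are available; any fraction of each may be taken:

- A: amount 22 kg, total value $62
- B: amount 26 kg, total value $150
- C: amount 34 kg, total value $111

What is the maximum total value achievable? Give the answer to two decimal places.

Take in order of value per unit:
- B (150/26 per unit): all 26 → value 150, running total 150.00
- C (111/34 per unit): all 34 → value 111, running total 261.00
- A (62/22 per unit): 4 of 22 → value 4×62/22 = 11.2727, running total 272.27
Total 272.27.

272.27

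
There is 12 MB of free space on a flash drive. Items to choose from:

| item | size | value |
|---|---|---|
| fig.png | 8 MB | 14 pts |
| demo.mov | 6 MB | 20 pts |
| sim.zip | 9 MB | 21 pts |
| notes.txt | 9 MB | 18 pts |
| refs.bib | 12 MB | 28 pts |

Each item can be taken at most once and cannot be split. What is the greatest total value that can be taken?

This is a 0/1 knapsack; check combinations near the capacity.
- refs.bib: size 12, value 28
- sim.zip: size 9, value 21
- demo.mov: size 6, value 20
- notes.txt: size 9, value 18
Best: 28 pts.

28 pts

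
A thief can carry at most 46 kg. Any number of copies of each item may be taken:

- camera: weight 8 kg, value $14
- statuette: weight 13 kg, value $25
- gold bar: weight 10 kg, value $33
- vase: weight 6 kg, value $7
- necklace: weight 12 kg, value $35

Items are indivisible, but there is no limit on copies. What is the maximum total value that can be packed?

$139

Best value-per-unit is gold bar at 33/10; filling with it alone gives 4×33 = 132.
Optimal mix: 4×gold bar + 1×vase → weight 46, value 139.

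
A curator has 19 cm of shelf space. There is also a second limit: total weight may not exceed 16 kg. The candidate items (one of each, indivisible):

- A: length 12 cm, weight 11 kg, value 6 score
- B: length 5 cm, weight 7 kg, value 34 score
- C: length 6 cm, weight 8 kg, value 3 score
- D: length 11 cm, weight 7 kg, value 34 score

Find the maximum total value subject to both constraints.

Feasible sets respecting both limits:
- B+D: length 16, weight 14, value 68
- B+C: length 11, weight 15, value 37
- C+D: length 17, weight 15, value 37
Best: 68 score.

68 score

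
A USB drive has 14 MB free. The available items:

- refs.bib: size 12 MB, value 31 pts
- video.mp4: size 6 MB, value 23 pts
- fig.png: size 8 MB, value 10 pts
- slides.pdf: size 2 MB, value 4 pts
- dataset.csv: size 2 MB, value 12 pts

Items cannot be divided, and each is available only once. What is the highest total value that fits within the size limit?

Check high-value combinations within 14 MB:
- refs.bib+dataset.csv: size 12+2=14, value 31+12=43
- video.mp4+slides.pdf+dataset.csv: size 6+2+2=10, value 23+4+12=39
- video.mp4+dataset.csv: size 6+2=8, value 23+12=35
Best: 43 pts.

43 pts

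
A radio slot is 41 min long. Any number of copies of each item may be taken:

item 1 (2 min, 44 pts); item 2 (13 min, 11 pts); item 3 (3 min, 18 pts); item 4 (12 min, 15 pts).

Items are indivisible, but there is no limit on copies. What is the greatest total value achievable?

Best value-per-unit is item 1 at 44/2, and filling with it alone uses duration 20×2=40. No mix of the others beats 20×44 = 880.

880 pts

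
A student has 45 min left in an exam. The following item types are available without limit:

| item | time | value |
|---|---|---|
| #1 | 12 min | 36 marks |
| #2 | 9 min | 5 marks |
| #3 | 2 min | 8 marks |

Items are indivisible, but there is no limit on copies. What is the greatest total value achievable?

Best value-per-unit is #3 at 8/2, and filling with it alone uses time 22×2=44. No mix of the others beats 22×8 = 176.

176 marks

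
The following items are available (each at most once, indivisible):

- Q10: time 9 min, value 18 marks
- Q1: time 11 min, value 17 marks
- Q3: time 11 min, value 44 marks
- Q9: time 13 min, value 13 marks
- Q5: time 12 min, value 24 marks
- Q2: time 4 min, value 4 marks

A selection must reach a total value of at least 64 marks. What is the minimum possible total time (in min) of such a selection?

23

Subsets with value ≥ 64, sorted by total time:
- Q3+Q5: time 23, value 68
- Q10+Q3+Q2: time 24, value 66
- Q1+Q3+Q2: time 26, value 65
- Q3+Q5+Q2: time 27, value 72
Minimum time: 23 min.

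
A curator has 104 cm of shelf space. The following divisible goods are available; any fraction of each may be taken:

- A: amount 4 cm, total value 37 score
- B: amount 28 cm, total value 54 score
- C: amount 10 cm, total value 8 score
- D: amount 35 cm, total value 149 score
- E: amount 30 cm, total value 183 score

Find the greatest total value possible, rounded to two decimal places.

428.60

Take in order of value per unit:
- A (37/4 per unit): all 4 → value 37, running total 37.00
- E (183/30 per unit): all 30 → value 183, running total 220.00
- D (149/35 per unit): all 35 → value 149, running total 369.00
- B (54/28 per unit): all 28 → value 54, running total 423.00
- C (8/10 per unit): 7 of 10 → value 7×8/10 = 5.6000, running total 428.60
Total 428.60.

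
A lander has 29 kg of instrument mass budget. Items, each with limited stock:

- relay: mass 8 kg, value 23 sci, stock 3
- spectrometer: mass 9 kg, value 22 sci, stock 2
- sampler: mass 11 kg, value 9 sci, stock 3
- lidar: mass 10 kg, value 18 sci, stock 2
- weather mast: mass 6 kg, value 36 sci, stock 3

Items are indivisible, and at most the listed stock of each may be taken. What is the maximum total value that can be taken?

Top feasible selections:
- 1×relay + 3×weather mast: mass 26, value 131
- 1×spectrometer + 3×weather mast: mass 27, value 130
- 1×lidar + 3×weather mast: mass 28, value 126
Best: 131 sci.

131 sci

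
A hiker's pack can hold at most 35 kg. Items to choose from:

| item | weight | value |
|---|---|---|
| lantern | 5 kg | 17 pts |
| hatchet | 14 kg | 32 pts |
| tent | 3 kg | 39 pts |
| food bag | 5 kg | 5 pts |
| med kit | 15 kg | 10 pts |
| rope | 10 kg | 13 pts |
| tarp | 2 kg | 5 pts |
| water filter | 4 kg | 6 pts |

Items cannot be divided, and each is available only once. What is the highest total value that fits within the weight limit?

106 pts

Check high-value combinations within 35 kg:
- lantern+hatchet+tent+rope+tarp: weight 5+14+3+10+2=34, value 17+32+39+13+5=106
- lantern+hatchet+tent+food bag+tarp+water filter: weight 5+14+3+5+2+4=33, value 17+32+39+5+5+6=104
- lantern+hatchet+tent+rope: weight 5+14+3+10=32, value 17+32+39+13=101
- lantern+hatchet+tent+tarp+water filter: weight 5+14+3+2+4=28, value 17+32+39+5+6=99
Best: 106 pts.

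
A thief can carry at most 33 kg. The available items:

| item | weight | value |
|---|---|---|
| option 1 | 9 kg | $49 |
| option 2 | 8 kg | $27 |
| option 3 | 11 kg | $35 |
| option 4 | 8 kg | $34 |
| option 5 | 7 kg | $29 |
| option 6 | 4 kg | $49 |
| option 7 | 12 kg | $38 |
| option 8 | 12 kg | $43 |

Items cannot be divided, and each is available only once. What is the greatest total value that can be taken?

$175

Check high-value combinations within 33 kg:
- option 1+option 4+option 6+option 8: weight 9+8+4+12=33, value 49+34+49+43=175
- option 1+option 5+option 6+option 8: weight 9+7+4+12=32, value 49+29+49+43=170
- option 1+option 4+option 6+option 7: weight 9+8+4+12=33, value 49+34+49+38=170
Best: $175.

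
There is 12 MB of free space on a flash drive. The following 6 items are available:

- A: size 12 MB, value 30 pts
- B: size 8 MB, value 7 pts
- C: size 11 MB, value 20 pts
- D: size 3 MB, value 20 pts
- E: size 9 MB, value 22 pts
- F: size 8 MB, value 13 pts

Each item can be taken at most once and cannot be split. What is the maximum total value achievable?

Check high-value combinations within 12 MB:
- D+E: size 3+9=12, value 20+22=42
- D+F: size 3+8=11, value 20+13=33
- A: size 12, value 30
Best: 42 pts.

42 pts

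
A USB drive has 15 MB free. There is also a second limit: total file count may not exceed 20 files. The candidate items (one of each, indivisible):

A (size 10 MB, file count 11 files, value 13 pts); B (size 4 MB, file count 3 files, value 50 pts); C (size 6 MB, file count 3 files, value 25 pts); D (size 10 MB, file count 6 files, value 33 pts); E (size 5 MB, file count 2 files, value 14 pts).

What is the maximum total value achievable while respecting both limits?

Feasible sets respecting both limits:
- B+C+E: size 15, file count 8, value 89
- B+D: size 14, file count 9, value 83
- B+C: size 10, file count 6, value 75
- B+E: size 9, file count 5, value 64
Best: 89 pts.

89 pts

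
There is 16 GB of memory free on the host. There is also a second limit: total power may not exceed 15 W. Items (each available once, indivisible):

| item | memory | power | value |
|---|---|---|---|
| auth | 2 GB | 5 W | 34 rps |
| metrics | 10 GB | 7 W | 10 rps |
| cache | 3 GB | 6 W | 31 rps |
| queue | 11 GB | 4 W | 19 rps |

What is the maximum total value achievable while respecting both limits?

84 rps

Feasible sets respecting both limits:
- auth+cache+queue: memory 16, power 15, value 84
- auth+cache: memory 5, power 11, value 65
- auth+queue: memory 13, power 9, value 53
- cache+queue: memory 14, power 10, value 50
Best: 84 rps.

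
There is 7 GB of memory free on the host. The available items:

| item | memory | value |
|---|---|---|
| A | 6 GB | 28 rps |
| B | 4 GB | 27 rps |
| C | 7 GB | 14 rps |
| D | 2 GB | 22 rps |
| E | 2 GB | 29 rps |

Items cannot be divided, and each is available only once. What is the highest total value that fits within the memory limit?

Check high-value combinations within 7 GB:
- B+E: memory 4+2=6, value 27+29=56
- D+E: memory 2+2=4, value 22+29=51
- B+D: memory 4+2=6, value 27+22=49
- E: memory 2, value 29
- A: memory 6, value 28
Best: 56 rps.

56 rps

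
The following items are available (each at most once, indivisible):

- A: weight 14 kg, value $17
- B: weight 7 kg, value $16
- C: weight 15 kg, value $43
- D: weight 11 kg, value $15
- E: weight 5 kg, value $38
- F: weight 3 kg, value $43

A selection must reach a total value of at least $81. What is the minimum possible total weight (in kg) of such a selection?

8

Subsets with value ≥ 81, sorted by total weight:
- E+F: weight 8, value 81
- B+E+F: weight 15, value 97
- C+F: weight 18, value 86
Minimum weight: 8 kg.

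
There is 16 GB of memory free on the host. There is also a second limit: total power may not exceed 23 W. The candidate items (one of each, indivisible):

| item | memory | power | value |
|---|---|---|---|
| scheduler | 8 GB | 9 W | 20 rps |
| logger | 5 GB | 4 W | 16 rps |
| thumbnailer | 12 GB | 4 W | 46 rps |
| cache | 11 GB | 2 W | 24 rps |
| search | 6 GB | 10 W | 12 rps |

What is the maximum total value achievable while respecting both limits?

46 rps

Feasible sets respecting both limits:
- thumbnailer: memory 12, power 4, value 46
- logger+cache: memory 16, power 6, value 40
- scheduler+logger: memory 13, power 13, value 36
Best: 46 rps.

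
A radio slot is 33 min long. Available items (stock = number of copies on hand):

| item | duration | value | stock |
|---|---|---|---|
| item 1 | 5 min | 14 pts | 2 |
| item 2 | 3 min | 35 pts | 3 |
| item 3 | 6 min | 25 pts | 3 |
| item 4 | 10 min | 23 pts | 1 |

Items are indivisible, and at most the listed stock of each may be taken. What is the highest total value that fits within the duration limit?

194 pts

Top feasible selections:
- 1×item 1 + 3×item 2 + 3×item 3: duration 32, value 194
- 2×item 1 + 3×item 2 + 2×item 3: duration 31, value 183
- 3×item 2 + 3×item 3: duration 27, value 180
- 3×item 2 + 2×item 3 + 1×item 4: duration 31, value 178
Best: 194 pts.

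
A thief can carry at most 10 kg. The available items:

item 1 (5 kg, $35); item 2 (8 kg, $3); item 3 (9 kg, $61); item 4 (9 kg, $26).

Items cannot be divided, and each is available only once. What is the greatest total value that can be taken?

$61

Check high-value combinations within 10 kg:
- item 3: weight 9, value 61
- item 1: weight 5, value 35
- item 4: weight 9, value 26
Best: $61.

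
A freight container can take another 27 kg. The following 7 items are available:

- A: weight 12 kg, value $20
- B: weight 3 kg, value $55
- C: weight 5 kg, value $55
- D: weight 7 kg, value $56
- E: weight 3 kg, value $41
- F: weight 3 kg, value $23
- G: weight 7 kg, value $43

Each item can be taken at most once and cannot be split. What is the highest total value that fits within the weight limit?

Check high-value combinations within 27 kg:
- B+C+D+E+G: weight 3+5+7+3+7=25, value 55+55+56+41+43=250
- B+C+D+F+G: weight 3+5+7+3+7=25, value 55+55+56+23+43=232
- B+C+D+E+F: weight 3+5+7+3+3=21, value 55+55+56+41+23=230
- B+D+E+F+G: weight 3+7+3+3+7=23, value 55+56+41+23+43=218
- C+D+E+F+G: weight 5+7+3+3+7=25, value 55+56+41+23+43=218
Best: $250.

$250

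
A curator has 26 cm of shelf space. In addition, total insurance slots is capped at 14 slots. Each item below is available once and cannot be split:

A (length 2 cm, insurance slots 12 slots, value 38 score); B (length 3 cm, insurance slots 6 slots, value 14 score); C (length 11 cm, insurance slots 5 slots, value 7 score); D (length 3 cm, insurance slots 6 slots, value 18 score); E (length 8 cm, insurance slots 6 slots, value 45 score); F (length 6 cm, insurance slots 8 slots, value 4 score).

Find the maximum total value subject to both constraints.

63 score

Feasible sets respecting both limits:
- D+E: length 11, insurance slots 12, value 63
- B+E: length 11, insurance slots 12, value 59
- C+E: length 19, insurance slots 11, value 52
- E+F: length 14, insurance slots 14, value 49
Best: 63 score.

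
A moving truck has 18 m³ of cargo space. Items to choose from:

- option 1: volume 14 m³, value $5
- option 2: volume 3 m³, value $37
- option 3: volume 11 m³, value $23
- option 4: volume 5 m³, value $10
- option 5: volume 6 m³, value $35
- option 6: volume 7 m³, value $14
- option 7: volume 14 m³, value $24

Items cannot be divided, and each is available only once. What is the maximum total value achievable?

Check high-value combinations within 18 m³:
- option 2+option 5+option 6: volume 3+6+7=16, value 37+35+14=86
- option 2+option 4+option 5: volume 3+5+6=14, value 37+10+35=82
- option 2+option 5: volume 3+6=9, value 37+35=72
- option 2+option 4+option 6: volume 3+5+7=15, value 37+10+14=61
Best: $86.

$86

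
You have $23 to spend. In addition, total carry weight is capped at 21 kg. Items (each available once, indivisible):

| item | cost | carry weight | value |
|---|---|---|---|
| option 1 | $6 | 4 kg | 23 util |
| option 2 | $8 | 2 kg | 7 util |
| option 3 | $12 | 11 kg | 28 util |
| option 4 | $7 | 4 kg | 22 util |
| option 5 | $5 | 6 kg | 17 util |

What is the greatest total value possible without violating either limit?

Feasible sets respecting both limits:
- option 1+option 3+option 5: cost 23, carry weight 21, value 68
- option 1+option 4+option 5: cost 18, carry weight 14, value 62
- option 1+option 2+option 4: cost 21, carry weight 10, value 52
- option 1+option 3: cost 18, carry weight 15, value 51
Best: 68 util.

68 util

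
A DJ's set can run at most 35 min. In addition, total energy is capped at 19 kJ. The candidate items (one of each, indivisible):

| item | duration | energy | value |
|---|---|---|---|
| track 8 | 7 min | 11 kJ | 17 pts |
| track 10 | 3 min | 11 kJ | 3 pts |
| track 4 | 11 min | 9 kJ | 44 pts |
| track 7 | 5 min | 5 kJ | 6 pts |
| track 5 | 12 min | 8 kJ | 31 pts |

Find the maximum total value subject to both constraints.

75 pts

Feasible sets respecting both limits:
- track 4+track 5: duration 23, energy 17, value 75
- track 4+track 7: duration 16, energy 14, value 50
- track 8+track 5: duration 19, energy 19, value 48
Best: 75 pts.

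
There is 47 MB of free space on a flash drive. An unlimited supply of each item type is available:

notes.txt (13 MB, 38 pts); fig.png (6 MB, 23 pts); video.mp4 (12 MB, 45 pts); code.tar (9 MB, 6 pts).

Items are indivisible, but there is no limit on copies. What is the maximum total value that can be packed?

161 pts

Best value-per-unit is fig.png at 23/6, and filling with it alone uses size 7×6=42. No mix of the others beats 7×23 = 161.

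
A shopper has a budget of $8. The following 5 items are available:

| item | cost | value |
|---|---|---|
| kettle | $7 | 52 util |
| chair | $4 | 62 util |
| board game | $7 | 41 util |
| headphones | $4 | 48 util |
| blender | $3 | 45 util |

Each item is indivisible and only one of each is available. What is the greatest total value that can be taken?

Check high-value combinations within $8:
- chair+headphones: cost 4+4=8, value 62+48=110
- chair+blender: cost 4+3=7, value 62+45=107
- headphones+blender: cost 4+3=7, value 48+45=93
- chair: cost 4, value 62
- kettle: cost 7, value 52
Best: 110 util.

110 util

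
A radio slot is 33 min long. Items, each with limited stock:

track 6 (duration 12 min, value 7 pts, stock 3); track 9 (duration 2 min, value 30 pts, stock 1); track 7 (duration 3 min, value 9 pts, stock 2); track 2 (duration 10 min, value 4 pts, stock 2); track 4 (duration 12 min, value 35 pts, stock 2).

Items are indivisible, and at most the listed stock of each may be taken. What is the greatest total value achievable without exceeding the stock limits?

118 pts

Top feasible selections:
- 1×track 9 + 2×track 7 + 2×track 4: duration 32, value 118
- 1×track 9 + 1×track 7 + 2×track 4: duration 29, value 109
- 1×track 9 + 2×track 4: duration 26, value 100
Best: 118 pts.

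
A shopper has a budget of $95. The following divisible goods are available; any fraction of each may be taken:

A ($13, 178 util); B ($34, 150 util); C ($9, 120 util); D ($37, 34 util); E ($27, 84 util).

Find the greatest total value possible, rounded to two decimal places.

543.03

Take in order of value per unit:
- A (178/13 per unit): all 13 → value 178, running total 178.00
- C (120/9 per unit): all 9 → value 120, running total 298.00
- B (150/34 per unit): all 34 → value 150, running total 448.00
- E (84/27 per unit): all 27 → value 84, running total 532.00
- D (34/37 per unit): 12 of 37 → value 12×34/37 = 11.0270, running total 543.03
Total 543.03.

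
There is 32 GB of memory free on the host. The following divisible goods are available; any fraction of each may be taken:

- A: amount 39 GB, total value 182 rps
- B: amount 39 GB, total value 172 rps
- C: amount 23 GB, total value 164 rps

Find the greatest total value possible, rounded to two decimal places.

Take in order of value per unit:
- C (164/23 per unit): all 23 → value 164, running total 164.00
- A (182/39 per unit): 9 of 39 → value 9×182/39 = 42.0000, running total 206.00
Total 206.00.

206.00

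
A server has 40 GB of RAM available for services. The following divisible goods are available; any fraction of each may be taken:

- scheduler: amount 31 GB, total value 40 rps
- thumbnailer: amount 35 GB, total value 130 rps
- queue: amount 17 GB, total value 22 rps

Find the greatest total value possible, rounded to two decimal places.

Take in order of value per unit:
- thumbnailer (130/35 per unit): all 35 → value 130, running total 130.00
- queue (22/17 per unit): 5 of 17 → value 5×22/17 = 6.4706, running total 136.47
Total 136.47.

136.47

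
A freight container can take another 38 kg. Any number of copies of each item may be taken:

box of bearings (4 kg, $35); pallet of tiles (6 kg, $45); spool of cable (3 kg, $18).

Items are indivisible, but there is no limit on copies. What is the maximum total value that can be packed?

$325

Best value-per-unit is box of bearings at 35/4; filling with it alone gives 9×35 = 315.
Optimal mix: 8×box of bearings + 1×pallet of tiles → weight 38, value 325.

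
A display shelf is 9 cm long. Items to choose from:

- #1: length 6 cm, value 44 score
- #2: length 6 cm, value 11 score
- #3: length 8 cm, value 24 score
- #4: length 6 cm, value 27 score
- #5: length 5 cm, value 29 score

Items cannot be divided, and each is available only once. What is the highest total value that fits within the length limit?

44 score

Check high-value combinations within 9 cm:
- #1: length 6, value 44
- #5: length 5, value 29
- #4: length 6, value 27
- #3: length 8, value 24
- #2: length 6, value 11
Best: 44 score.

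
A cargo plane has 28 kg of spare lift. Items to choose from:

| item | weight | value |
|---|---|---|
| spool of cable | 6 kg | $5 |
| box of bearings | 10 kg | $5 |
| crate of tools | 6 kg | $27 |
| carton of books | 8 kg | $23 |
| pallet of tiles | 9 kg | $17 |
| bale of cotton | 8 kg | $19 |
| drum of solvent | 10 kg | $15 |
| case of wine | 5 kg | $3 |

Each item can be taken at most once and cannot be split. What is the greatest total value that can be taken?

$74

Check high-value combinations within 28 kg:
- spool of cable+crate of tools+carton of books+bale of cotton: weight 6+6+8+8=28, value 5+27+23+19=74
- crate of tools+carton of books+bale of cotton+case of wine: weight 6+8+8+5=27, value 27+23+19+3=72
- crate of tools+carton of books+pallet of tiles+case of wine: weight 6+8+9+5=28, value 27+23+17+3=70
- crate of tools+carton of books+bale of cotton: weight 6+8+8=22, value 27+23+19=69
- crate of tools+carton of books+pallet of tiles: weight 6+8+9=23, value 27+23+17=67
Best: $74.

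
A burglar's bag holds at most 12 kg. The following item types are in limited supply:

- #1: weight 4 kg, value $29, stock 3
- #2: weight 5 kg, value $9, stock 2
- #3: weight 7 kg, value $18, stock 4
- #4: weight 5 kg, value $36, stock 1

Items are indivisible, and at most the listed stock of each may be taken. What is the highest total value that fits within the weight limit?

$87

Best selections within weight 12 and stock limits:
- 3×#1: weight 12, value 87
- 1×#1 + 1×#4: weight 9, value 65
- 2×#1: weight 8, value 58
- 1×#3 + 1×#4: weight 12, value 54
Best: $87.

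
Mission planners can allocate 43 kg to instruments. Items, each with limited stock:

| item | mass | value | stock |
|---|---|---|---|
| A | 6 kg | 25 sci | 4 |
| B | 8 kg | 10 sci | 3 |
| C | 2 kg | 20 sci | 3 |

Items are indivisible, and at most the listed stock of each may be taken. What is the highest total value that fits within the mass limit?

170 sci

Top feasible selections:
- 4×A + 1×B + 3×C: mass 38, value 170
- 4×A + 3×C: mass 30, value 160
- 3×A + 2×B + 3×C: mass 40, value 155
Best: 170 sci.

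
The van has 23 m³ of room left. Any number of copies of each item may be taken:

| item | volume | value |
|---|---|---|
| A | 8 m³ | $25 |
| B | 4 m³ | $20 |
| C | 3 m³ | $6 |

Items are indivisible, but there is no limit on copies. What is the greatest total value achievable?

Best value-per-unit is B at 20/4; filling with it alone gives 5×20 = 100.
Optimal mix: 5×B + 1×C → volume 23, value 106.

$106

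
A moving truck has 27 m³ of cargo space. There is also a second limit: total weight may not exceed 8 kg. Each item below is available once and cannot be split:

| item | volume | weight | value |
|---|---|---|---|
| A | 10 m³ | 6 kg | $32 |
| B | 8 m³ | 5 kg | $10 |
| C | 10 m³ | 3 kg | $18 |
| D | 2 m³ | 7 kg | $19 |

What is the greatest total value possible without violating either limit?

$32

Feasible sets respecting both limits:
- A: volume 10, weight 6, value 32
- B+C: volume 18, weight 8, value 28
- D: volume 2, weight 7, value 19
- C: volume 10, weight 3, value 18
Best: $32.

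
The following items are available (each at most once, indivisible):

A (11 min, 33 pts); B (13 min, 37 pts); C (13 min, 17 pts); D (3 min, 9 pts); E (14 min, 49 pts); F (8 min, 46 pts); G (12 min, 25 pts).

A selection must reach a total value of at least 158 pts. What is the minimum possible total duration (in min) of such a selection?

Subsets with value ≥ 158, sorted by total duration:
- A+B+E+F: duration 46, value 165
- A+D+E+F+G: duration 48, value 162
- A+B+D+E+F: duration 49, value 174
- B+D+E+F+G: duration 50, value 166
Minimum duration: 46 min.

46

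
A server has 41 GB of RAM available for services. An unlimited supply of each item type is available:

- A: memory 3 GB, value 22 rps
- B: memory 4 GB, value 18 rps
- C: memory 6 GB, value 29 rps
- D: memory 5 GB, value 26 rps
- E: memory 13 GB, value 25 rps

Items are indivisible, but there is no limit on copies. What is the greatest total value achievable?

Best value-per-unit is A at 22/3; filling with it alone gives 13×22 = 286.
Optimal mix: 12×A + 1×D → memory 41, value 290.

290 rps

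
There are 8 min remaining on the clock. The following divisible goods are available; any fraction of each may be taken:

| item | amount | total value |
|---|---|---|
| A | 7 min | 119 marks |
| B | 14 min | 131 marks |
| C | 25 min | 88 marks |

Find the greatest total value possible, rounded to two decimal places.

128.36

Take in order of value per unit:
- A (119/7 per unit): all 7 → value 119, running total 119.00
- B (131/14 per unit): 1 of 14 → value 1×131/14 = 9.3571, running total 128.36
Total 128.36.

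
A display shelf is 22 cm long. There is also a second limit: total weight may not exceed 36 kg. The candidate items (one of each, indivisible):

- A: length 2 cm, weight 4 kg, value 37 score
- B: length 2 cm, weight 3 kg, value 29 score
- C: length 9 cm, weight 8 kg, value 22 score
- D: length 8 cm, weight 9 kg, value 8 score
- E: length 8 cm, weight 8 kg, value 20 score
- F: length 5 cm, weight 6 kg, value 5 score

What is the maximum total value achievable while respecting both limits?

108 score

Feasible sets respecting both limits:
- A+B+C+E: length 21, weight 23, value 108
- A+B+C+D: length 21, weight 24, value 96
- A+B+D+E: length 20, weight 24, value 94
Best: 108 score.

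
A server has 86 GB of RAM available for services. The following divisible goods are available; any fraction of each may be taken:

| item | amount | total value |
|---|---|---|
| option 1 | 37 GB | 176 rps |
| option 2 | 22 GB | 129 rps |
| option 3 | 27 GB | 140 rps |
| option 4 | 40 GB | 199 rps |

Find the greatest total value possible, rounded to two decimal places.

Take in order of value per unit:
- option 2 (129/22 per unit): all 22 → value 129, running total 129.00
- option 3 (140/27 per unit): all 27 → value 140, running total 269.00
- option 4 (199/40 per unit): 37 of 40 → value 37×199/40 = 184.0750, running total 453.08
Total 453.08.

453.08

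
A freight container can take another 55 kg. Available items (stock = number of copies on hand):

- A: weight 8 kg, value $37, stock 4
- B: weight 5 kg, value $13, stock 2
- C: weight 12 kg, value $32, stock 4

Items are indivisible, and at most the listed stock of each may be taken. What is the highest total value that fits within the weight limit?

Top feasible selections:
- 4×A + 2×B + 1×C: weight 54, value 206
- 4×A + 1×B + 1×C: weight 49, value 193
- 3×A + 1×B + 2×C: weight 53, value 188
Best: $206.

$206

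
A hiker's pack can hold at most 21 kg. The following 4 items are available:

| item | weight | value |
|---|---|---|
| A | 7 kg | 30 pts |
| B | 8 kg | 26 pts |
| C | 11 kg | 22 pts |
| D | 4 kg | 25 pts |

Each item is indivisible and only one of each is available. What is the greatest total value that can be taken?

Check high-value combinations within 21 kg:
- A+B+D: weight 7+8+4=19, value 30+26+25=81
- A+B: weight 7+8=15, value 30+26=56
- A+D: weight 7+4=11, value 30+25=55
- A+C: weight 7+11=18, value 30+22=52
- B+D: weight 8+4=12, value 26+25=51
Best: 81 pts.

81 pts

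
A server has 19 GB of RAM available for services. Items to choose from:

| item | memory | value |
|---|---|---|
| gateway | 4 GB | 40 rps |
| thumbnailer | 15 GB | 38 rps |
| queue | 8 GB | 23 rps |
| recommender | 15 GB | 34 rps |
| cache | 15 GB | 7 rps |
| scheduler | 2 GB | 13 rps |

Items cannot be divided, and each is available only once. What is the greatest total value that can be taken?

Check high-value combinations within 19 GB:
- gateway+thumbnailer: memory 4+15=19, value 40+38=78
- gateway+queue+scheduler: memory 4+8+2=14, value 40+23+13=76
- gateway+recommender: memory 4+15=19, value 40+34=74
- gateway+queue: memory 4+8=12, value 40+23=63
Best: 78 rps.

78 rps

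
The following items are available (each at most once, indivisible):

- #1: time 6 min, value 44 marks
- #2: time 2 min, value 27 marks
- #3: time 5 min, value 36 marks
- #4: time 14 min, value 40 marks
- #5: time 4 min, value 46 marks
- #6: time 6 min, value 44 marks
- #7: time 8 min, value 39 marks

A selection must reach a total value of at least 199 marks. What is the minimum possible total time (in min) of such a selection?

26

Subsets with value ≥ 199, sorted by total time:
- #1+#2+#5+#6+#7: time 26, value 200
- #1+#3+#5+#6+#7: time 29, value 209
Minimum time: 26 min.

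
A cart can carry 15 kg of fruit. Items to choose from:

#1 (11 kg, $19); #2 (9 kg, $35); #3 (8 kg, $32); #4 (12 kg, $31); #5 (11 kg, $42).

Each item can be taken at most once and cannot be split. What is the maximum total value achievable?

This is a 0/1 knapsack; check combinations near the capacity.
- #5: weight 11, value 42
- #2: weight 9, value 35
- #3: weight 8, value 32
- #4: weight 12, value 31
Best: $42.

$42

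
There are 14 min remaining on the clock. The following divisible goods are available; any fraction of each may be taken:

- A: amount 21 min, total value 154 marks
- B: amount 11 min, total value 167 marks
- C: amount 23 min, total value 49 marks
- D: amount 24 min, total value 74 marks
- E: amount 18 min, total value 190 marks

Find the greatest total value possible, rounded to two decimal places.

198.67

Take in order of value per unit:
- B (167/11 per unit): all 11 → value 167, running total 167.00
- E (190/18 per unit): 3 of 18 → value 3×190/18 = 31.6667, running total 198.67
Total 198.67.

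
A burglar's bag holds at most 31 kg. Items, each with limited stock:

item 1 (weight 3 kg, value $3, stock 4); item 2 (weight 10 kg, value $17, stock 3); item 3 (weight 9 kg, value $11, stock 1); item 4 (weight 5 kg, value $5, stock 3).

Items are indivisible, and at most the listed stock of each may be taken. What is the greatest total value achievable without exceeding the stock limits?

Best selections within weight 31 and stock limits:
- 3×item 2: weight 30, value 51
- 2×item 2 + 1×item 3: weight 29, value 45
Best: $51.

$51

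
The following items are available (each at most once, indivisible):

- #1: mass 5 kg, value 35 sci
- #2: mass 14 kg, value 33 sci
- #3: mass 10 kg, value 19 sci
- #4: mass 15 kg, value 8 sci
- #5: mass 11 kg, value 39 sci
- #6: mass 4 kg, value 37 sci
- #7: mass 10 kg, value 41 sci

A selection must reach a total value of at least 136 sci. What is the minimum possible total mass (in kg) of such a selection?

30

Subsets with value ≥ 136, sorted by total mass:
- #1+#5+#6+#7: mass 30, value 152
- #1+#2+#6+#7: mass 33, value 146
- #1+#2+#5+#6: mass 34, value 144
- #3+#5+#6+#7: mass 35, value 136
Minimum mass: 30 kg.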